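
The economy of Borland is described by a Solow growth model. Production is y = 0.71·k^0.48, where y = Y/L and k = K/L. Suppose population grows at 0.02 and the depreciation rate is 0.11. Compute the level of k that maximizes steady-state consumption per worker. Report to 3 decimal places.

k_gold ≈ 6.381

Capital per worker breaks even when investment replaces (n + δ)·k; here n + δ = 0.13.
Golden rule sets MPK = n+δ: 0.48·0.71·k^(0.48−1) = 0.13, so k_gold = (0.48·0.71/0.13)^(1/0.52) ≈ 6.3814.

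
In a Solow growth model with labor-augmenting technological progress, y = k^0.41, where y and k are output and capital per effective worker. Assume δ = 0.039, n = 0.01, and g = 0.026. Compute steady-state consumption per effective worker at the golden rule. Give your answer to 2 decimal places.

c_gold ≈ 1.92

The effective depreciation rate is n + g + δ = 0.01 + 0.026 + 0.039 = 0.075.
Golden rule sets MPK = n+g+δ: 0.41·k^(0.41−1) = 0.075, so k_gold = (0.41/0.075)^(1/0.59) ≈ 17.7982.
y_gold = 17.7982^0.41 ≈ 3.2558.
c_gold = y_gold − (n+g+δ)·k_gold = 3.2558 − 0.075·17.7982 ≈ 1.9209.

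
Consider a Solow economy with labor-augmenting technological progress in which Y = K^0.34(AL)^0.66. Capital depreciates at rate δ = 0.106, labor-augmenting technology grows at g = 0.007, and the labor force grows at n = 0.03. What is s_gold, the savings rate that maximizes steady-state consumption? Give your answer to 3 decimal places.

Break-even investment rate: n + g + δ = 0.03 + 0.007 + 0.106 = 0.143.
At the golden rule MPK = n+g+δ, and in any Cobb-Douglas steady state s = (n+g+δ)·k/y = MPK·k/y = capital's share 0.34.

s_gold = 0.340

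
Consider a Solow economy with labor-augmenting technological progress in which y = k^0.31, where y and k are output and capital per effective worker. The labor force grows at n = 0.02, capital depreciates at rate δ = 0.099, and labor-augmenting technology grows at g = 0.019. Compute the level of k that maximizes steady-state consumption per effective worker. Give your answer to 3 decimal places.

k_gold ≈ 3.231

n + g + δ = 0.02 + 0.019 + 0.099 = 0.138.
Golden rule sets MPK = n+g+δ: 0.31·k^(0.31−1) = 0.138, so k_gold = (0.31/0.138)^(1/0.69) ≈ 3.2314.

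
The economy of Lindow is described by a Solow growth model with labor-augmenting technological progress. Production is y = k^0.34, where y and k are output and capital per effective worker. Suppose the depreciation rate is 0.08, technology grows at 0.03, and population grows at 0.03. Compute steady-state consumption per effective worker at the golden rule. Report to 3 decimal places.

Capital per effective worker breaks even when investment replaces (n + g + δ)·k; here n + g + δ = 0.14.
Setting f'(k) = n+g+δ gives 0.34·k^(0.34−1) = 0.14, hence k_gold = (0.34/0.14)^(1/0.66) ≈ 3.8359.
y_gold = 3.8359^0.34 ≈ 1.5795.
c_gold = y_gold − (n+g+δ)·k_gold = 1.5795 − 0.14·3.8359 ≈ 1.0425.

c_gold ≈ 1.042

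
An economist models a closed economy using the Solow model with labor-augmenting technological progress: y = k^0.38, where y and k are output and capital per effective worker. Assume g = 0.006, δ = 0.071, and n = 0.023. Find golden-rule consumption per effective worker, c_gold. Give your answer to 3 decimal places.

Capital per effective worker breaks even when investment replaces (n + g + δ)·k; here n + g + δ = 0.1.
Maximizing c = f(k) − (n+g+δ)·k gives f'(k) = n+g+δ, i.e. 0.38·k^(0.38−1) = 0.1, so k_gold = (0.38/0.1)^(1/0.62) ≈ 8.6126.
y_gold = 8.6126^0.38 ≈ 2.2665.
c_gold = y_gold − (n+g+δ)·k_gold = 2.2665 − 0.1·8.6126 ≈ 1.4052.

c_gold ≈ 1.405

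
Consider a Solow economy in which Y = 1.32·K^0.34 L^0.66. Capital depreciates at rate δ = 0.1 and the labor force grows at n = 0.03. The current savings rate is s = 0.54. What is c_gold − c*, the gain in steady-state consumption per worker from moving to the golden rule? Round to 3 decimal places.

n + δ = 0.03 + 0.1 = 0.13.
Current steady state (s = 0.54): k* = (0.54·1.32/0.13)^(1/0.66) ≈ 13.1745, y* = 1.32·13.1745^0.34 ≈ 3.1716, c* = (1−0.54)·3.1716 ≈ 1.4590.
Setting f'(k) = n+δ gives 0.34·1.32·k^(0.34−1) = 0.13, hence k_gold = (0.34·1.32/0.13)^(1/0.66) ≈ 6.5361.
y_gold = 1.32·6.5361^0.34 ≈ 2.4991, c_gold = y_gold − 0.13·k_gold ≈ 1.6494.
Gain: Δc = 1.6494 − 1.4590 ≈ 0.1904.

Δc ≈ 0.190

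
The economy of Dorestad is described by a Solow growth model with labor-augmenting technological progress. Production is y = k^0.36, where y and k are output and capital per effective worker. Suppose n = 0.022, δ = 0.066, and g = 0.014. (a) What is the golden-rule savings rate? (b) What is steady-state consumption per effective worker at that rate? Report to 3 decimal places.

Break-even investment rate: n + g + δ = 0.022 + 0.014 + 0.066 = 0.102.
For Cobb-Douglas, s_gold equals capital's share: s_gold = 0.36.
At the golden rule the marginal product of capital equals n+g+δ: 0.36·k^(0.36−1) = 0.102. Solving, k_gold = (0.36/0.102)^(1/0.64) ≈ 7.1744.
y_gold = 7.1744^0.36 ≈ 2.0327; c_gold = (1−0.36)·y_gold ≈ 1.3010.

(a) s_gold = 0.360; (b) c_gold ≈ 1.301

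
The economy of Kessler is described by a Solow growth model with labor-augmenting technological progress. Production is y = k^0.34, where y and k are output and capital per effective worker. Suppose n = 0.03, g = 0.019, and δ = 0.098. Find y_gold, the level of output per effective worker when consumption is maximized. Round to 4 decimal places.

n + g + δ = 0.03 + 0.019 + 0.098 = 0.147.
Setting f'(k) = n+g+δ gives 0.34·k^(0.34−1) = 0.147, hence k_gold = (0.34/0.147)^(1/0.66) ≈ 3.5625.
Output: y_gold = k_gold^0.34 = 3.5625^0.34 ≈ 1.5403.

y_gold ≈ 1.5403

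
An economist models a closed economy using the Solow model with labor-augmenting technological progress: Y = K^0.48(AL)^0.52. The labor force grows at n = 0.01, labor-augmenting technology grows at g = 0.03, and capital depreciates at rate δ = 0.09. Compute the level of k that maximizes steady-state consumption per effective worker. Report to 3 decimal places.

The effective depreciation rate is n + g + δ = 0.01 + 0.03 + 0.09 = 0.13.
Setting f'(k) = n+g+δ gives 0.48·k^(0.48−1) = 0.13, hence k_gold = (0.48/0.13)^(1/0.52) ≈ 12.3298.

k_gold ≈ 12.330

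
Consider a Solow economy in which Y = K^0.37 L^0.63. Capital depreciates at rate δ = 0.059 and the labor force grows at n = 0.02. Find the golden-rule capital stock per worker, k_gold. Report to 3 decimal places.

k_gold ≈ 11.599

The effective depreciation rate is n + δ = 0.02 + 0.059 = 0.079.
At the golden rule the marginal product of capital equals n+δ: 0.37·k^(0.37−1) = 0.079. Solving, k_gold = (0.37/0.079)^(1/0.63) ≈ 11.5986.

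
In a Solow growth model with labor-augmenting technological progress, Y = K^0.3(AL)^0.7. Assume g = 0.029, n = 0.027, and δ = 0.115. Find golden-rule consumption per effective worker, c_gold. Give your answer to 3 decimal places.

n + g + δ = 0.027 + 0.029 + 0.115 = 0.171.
Maximizing c = f(k) − (n+g+δ)·k gives f'(k) = n+g+δ, i.e. 0.3·k^(0.3−1) = 0.171, so k_gold = (0.3/0.171)^(1/0.7) ≈ 2.2323.
y_gold = 2.2323^0.3 ≈ 1.2724.
c_gold = y_gold − (n+g+δ)·k_gold = 1.2724 − 0.171·2.2323 ≈ 0.8907.

c_gold ≈ 0.891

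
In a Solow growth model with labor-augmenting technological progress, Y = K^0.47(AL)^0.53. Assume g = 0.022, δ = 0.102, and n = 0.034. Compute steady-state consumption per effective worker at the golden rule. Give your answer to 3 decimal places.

c_gold ≈ 1.394

Capital per effective worker breaks even when investment replaces (n + g + δ)·k; here n + g + δ = 0.158.
Golden rule sets MPK = n+g+δ: 0.47·k^(0.47−1) = 0.158, so k_gold = (0.47/0.158)^(1/0.53) ≈ 7.8214.
y_gold = 7.8214^0.47 ≈ 2.6293.
c_gold = y_gold − (n+g+δ)·k_gold = 2.6293 − 0.158·7.8214 ≈ 1.3935.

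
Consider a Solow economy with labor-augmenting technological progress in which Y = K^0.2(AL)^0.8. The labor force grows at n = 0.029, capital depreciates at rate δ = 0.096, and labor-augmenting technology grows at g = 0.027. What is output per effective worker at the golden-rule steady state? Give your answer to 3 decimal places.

n + g + δ = 0.029 + 0.027 + 0.096 = 0.152.
Setting f'(k) = n+g+δ gives 0.2·k^(0.2−1) = 0.152, hence k_gold = (0.2/0.152)^(1/0.8) ≈ 1.4092.
Output: y_gold = k_gold^0.2 = 1.4092^0.2 ≈ 1.0710.

y_gold ≈ 1.071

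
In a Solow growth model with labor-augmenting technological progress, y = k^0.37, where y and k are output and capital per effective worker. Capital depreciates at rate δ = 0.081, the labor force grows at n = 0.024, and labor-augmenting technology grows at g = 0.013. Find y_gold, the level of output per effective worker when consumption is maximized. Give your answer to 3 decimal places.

The effective depreciation rate is n + g + δ = 0.024 + 0.013 + 0.081 = 0.118.
Golden rule sets MPK = n+g+δ: 0.37·k^(0.37−1) = 0.118, so k_gold = (0.37/0.118)^(1/0.63) ≈ 6.1349.
Output: y_gold = k_gold^0.37 = 6.1349^0.37 ≈ 1.9565.

y_gold ≈ 1.957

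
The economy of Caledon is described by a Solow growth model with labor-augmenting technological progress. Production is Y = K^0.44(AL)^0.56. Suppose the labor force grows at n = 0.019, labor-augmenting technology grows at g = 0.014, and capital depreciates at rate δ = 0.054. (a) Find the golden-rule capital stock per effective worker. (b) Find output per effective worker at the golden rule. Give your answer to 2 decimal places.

(a) k_gold ≈ 18.07; (b) y_gold ≈ 3.57

Capital per effective worker breaks even when investment replaces (n + g + δ)·k; here n + g + δ = 0.087.
At the golden rule the marginal product of capital equals n+g+δ: 0.44·k^(0.44−1) = 0.087. Solving, k_gold = (0.44/0.087)^(1/0.56) ≈ 18.0727.
y_gold = 18.0727^0.44 ≈ 3.5735.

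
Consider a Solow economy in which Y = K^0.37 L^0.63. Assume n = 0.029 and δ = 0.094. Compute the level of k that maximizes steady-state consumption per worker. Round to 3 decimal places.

k_gold ≈ 5.744

Break-even investment rate: n + δ = 0.029 + 0.094 = 0.123.
Maximizing c = f(k) − (n+δ)·k gives f'(k) = n+δ, i.e. 0.37·k^(0.37−1) = 0.123, so k_gold = (0.37/0.123)^(1/0.63) ≈ 5.7438.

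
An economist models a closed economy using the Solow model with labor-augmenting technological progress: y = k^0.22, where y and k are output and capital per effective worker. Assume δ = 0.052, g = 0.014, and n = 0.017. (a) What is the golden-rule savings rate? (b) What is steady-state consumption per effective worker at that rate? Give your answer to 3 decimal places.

n + g + δ = 0.017 + 0.014 + 0.052 = 0.083.
For Cobb-Douglas, s_gold equals capital's share: s_gold = 0.22.
At the golden rule the marginal product of capital equals n+g+δ: 0.22·k^(0.22−1) = 0.083. Solving, k_gold = (0.22/0.083)^(1/0.78) ≈ 3.4894.
y_gold = 3.4894^0.22 ≈ 1.3165; c_gold = (1−0.22)·y_gold ≈ 1.0268.

(a) s_gold = 0.220; (b) c_gold ≈ 1.027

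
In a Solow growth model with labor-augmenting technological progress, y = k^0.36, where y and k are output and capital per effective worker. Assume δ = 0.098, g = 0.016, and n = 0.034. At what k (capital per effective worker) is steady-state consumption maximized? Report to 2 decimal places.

The effective depreciation rate is n + g + δ = 0.034 + 0.016 + 0.098 = 0.148.
Maximizing c = f(k) − (n+g+δ)·k gives f'(k) = n+g+δ, i.e. 0.36·k^(0.36−1) = 0.148, so k_gold = (0.36/0.148)^(1/0.64) ≈ 4.0104.

k_gold ≈ 4.01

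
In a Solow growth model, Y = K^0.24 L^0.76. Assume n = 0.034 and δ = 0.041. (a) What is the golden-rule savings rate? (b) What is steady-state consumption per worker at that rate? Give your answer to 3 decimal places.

(a) s_gold = 0.240; (b) c_gold ≈ 1.097

Break-even investment rate: n + δ = 0.034 + 0.041 = 0.075.
For Cobb-Douglas, s_gold equals capital's share: s_gold = 0.24.
Setting f'(k) = n+δ gives 0.24·k^(0.24−1) = 0.075, hence k_gold = (0.24/0.075)^(1/0.76) ≈ 4.6203.
y_gold = 4.6203^0.24 ≈ 1.4438; c_gold = (1−0.24)·y_gold ≈ 1.0973.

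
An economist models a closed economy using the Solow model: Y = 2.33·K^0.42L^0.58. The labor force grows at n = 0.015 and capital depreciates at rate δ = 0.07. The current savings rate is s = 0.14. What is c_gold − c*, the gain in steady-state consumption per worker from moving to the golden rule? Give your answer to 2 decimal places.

n + δ = 0.015 + 0.07 = 0.085.
Current steady state (s = 0.14): k* = (0.14·2.33/0.085)^(1/0.58) ≈ 10.1627, y* = 2.33·10.1627^0.42 ≈ 6.1702, c* = (1−0.14)·6.1702 ≈ 5.3064.
Setting f'(k) = n+δ gives 0.42·2.33·k^(0.42−1) = 0.085, hence k_gold = (0.42·2.33/0.085)^(1/0.58) ≈ 67.5510.
y_gold = 2.33·67.5510^0.42 ≈ 13.6710, c_gold = y_gold − 0.085·k_gold ≈ 7.9292.
Gain: Δc = 7.9292 − 5.3064 ≈ 2.6228.

Δc ≈ 2.62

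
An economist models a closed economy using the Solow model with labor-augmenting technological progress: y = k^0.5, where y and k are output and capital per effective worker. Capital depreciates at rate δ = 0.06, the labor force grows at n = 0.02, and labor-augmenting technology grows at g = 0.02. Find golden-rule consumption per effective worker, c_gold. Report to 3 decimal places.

n + g + δ = 0.02 + 0.02 + 0.06 = 0.1.
Golden rule sets MPK = n+g+δ: 0.5·k^(0.5−1) = 0.1, so k_gold = (0.5/0.1)^(1/0.5) ≈ 25.0000.
y_gold = 25.0000^0.5 ≈ 5.0000.
c_gold = y_gold − (n+g+δ)·k_gold = 5.0000 − 0.1·25.0000 ≈ 2.5000.

c_gold ≈ 2.500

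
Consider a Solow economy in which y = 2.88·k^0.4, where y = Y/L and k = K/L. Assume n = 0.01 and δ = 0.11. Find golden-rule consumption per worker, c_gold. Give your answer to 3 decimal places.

Capital per worker breaks even when investment replaces (n + δ)·k; here n + δ = 0.12.
At the golden rule the marginal product of capital equals n+δ: 0.4·2.88·k^(0.4−1) = 0.12. Solving, k_gold = (0.4·2.88/0.12)^(1/0.6) ≈ 43.3629.
y_gold = 2.88·43.3629^0.4 ≈ 13.0089.
c_gold = y_gold − (n+δ)·k_gold = 13.0089 − 0.12·43.3629 ≈ 7.8053.

c_gold ≈ 7.805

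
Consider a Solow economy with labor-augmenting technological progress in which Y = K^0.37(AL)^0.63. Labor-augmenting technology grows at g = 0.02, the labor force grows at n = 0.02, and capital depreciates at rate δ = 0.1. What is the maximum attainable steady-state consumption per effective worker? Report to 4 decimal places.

Break-even investment rate: n + g + δ = 0.02 + 0.02 + 0.1 = 0.14.
Golden rule sets MPK = n+g+δ: 0.37·k^(0.37−1) = 0.14, so k_gold = (0.37/0.14)^(1/0.63) ≈ 4.6769.
y_gold = 4.6769^0.37 ≈ 1.7696.
c_gold = y_gold − (n+g+δ)·k_gold = 1.7696 − 0.14·4.6769 ≈ 1.1149.

c_gold ≈ 1.1149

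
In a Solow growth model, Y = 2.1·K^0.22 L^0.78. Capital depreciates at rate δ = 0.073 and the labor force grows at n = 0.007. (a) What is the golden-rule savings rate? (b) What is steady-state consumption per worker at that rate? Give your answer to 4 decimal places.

Capital per worker breaks even when investment replaces (n + δ)·k; here n + δ = 0.08.
For Cobb-Douglas, s_gold equals capital's share: s_gold = 0.22.
Maximizing c = f(k) − (n+δ)·k gives f'(k) = n+δ, i.e. 0.22·2.1·k^(0.22−1) = 0.08, so k_gold = (0.22·2.1/0.08)^(1/0.78) ≈ 9.4700.
y_gold = 2.1·9.4700^0.22 ≈ 3.4436; c_gold = (1−0.22)·y_gold ≈ 2.6860.

(a) s_gold = 0.2200; (b) c_gold ≈ 2.6860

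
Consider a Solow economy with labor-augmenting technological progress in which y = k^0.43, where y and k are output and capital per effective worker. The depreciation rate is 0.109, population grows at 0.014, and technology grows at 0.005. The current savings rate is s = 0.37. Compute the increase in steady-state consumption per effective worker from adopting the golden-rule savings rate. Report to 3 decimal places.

Capital per effective worker breaks even when investment replaces (n + g + δ)·k; here n + g + δ = 0.128.
Current steady state (s = 0.37): k* = (0.37/0.128)^(1/0.57) ≈ 6.4381, y* = 6.4381^0.43 ≈ 2.2272, c* = (1−0.37)·2.2272 ≈ 1.4032.
At the golden rule the marginal product of capital equals n+g+δ: 0.43·k^(0.43−1) = 0.128. Solving, k_gold = (0.43/0.128)^(1/0.57) ≈ 8.3803.
y_gold = 8.3803^0.43 ≈ 2.4946, c_gold = y_gold − 0.128·k_gold ≈ 1.4219.
Gain: Δc = 1.4219 − 1.4032 ≈ 0.0188.

Δc ≈ 0.019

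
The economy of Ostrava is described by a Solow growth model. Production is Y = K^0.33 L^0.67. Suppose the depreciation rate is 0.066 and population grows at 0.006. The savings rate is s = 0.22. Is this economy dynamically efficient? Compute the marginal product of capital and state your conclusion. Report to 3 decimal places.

Capital per worker breaks even when investment replaces (n + δ)·k; here n + δ = 0.072.
Steady-state k*: s·k^0.33 = 0.072·k gives k* = (0.22/0.072)^(1/0.67) ≈ 5.2968.
MPK = 0.33·5.2968^(-0.67) ≈ 0.1080.
MPK > n+δ = 0.072, so the economy is dynamically efficient (under-saving).

dynamically efficient; MPK ≈ 0.108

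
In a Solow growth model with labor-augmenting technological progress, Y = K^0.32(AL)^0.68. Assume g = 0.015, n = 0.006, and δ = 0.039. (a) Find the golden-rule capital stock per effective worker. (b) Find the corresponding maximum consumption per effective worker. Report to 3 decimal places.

n + g + δ = 0.006 + 0.015 + 0.039 = 0.06.
Setting f'(k) = n+g+δ gives 0.32·k^(0.32−1) = 0.06, hence k_gold = (0.32/0.06)^(1/0.68) ≈ 11.7251.
y_gold = 11.7251^0.32 ≈ 2.1985; c_gold = y_gold − 0.06·k_gold ≈ 1.4949.

(a) k_gold ≈ 11.725; (b) c_gold ≈ 1.495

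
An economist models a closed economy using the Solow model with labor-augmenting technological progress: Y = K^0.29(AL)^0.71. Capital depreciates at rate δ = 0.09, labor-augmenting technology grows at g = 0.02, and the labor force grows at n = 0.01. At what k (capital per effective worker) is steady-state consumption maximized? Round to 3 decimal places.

n + g + δ = 0.01 + 0.02 + 0.09 = 0.12.
Setting f'(k) = n+g+δ gives 0.29·k^(0.29−1) = 0.12, hence k_gold = (0.29/0.12)^(1/0.71) ≈ 3.4653.

k_gold ≈ 3.465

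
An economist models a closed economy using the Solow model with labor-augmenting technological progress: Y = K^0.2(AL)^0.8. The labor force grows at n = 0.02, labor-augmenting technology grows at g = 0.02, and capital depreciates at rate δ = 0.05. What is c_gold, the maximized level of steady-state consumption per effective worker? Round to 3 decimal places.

n + g + δ = 0.02 + 0.02 + 0.05 = 0.09.
Maximizing c = f(k) − (n+g+δ)·k gives f'(k) = n+g+δ, i.e. 0.2·k^(0.2−1) = 0.09, so k_gold = (0.2/0.09)^(1/0.8) ≈ 2.7132.
y_gold = 2.7132^0.2 ≈ 1.2209.
c_gold = y_gold − (n+g+δ)·k_gold = 1.2209 − 0.09·2.7132 ≈ 0.9768.

c_gold ≈ 0.977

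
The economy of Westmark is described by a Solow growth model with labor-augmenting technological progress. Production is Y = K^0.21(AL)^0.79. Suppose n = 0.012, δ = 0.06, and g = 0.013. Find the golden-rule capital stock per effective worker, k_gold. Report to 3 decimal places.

Break-even investment rate: n + g + δ = 0.012 + 0.013 + 0.06 = 0.085.
At the golden rule the marginal product of capital equals n+g+δ: 0.21·k^(0.21−1) = 0.085. Solving, k_gold = (0.21/0.085)^(1/0.79) ≈ 3.1421.

k_gold ≈ 3.142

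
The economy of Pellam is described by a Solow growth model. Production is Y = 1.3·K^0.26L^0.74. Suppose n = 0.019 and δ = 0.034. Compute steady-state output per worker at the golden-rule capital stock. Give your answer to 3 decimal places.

n + δ = 0.019 + 0.034 = 0.053.
Setting f'(k) = n+δ gives 0.26·1.3·k^(0.26−1) = 0.053, hence k_gold = (0.26·1.3/0.053)^(1/0.74) ≈ 12.2279.
Output: y_gold = 1.3·k_gold^0.26 = 1.3·12.2279^0.26 ≈ 2.4926.

y_gold ≈ 2.493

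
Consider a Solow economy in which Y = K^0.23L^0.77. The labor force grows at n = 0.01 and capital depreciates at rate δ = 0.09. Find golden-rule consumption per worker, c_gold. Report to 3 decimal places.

The effective depreciation rate is n + δ = 0.01 + 0.09 = 0.1.
Maximizing c = f(k) − (n+δ)·k gives f'(k) = n+δ, i.e. 0.23·k^(0.23−1) = 0.1, so k_gold = (0.23/0.1)^(1/0.77) ≈ 2.9497.
y_gold = 2.9497^0.23 ≈ 1.2825.
c_gold = y_gold − (n+δ)·k_gold = 1.2825 − 0.1·2.9497 ≈ 0.9875.

c_gold ≈ 0.988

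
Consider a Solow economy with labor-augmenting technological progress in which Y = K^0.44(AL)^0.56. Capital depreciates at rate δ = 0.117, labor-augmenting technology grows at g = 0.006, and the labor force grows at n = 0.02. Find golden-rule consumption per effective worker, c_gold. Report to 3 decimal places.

c_gold ≈ 1.354

Capital per effective worker breaks even when investment replaces (n + g + δ)·k; here n + g + δ = 0.143.
At the golden rule the marginal product of capital equals n+g+δ: 0.44·k^(0.44−1) = 0.143. Solving, k_gold = (0.44/0.143)^(1/0.56) ≈ 7.4411.
y_gold = 7.4411^0.44 ≈ 2.4184.
c_gold = y_gold − (n+g+δ)·k_gold = 2.4184 − 0.143·7.4411 ≈ 1.3543.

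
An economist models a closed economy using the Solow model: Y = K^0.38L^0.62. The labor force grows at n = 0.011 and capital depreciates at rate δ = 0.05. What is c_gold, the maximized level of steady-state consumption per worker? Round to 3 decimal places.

The effective depreciation rate is n + δ = 0.011 + 0.05 = 0.061.
Setting f'(k) = n+δ gives 0.38·k^(0.38−1) = 0.061, hence k_gold = (0.38/0.061)^(1/0.62) ≈ 19.1151.
y_gold = 19.1151^0.38 ≈ 3.0685.
c_gold = y_gold − (n+δ)·k_gold = 3.0685 − 0.061·19.1151 ≈ 1.9025.

c_gold ≈ 1.902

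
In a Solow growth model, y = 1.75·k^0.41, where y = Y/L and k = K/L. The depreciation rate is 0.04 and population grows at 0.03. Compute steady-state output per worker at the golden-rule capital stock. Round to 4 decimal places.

y_gold ≈ 8.8187

Capital per worker breaks even when investment replaces (n + δ)·k; here n + δ = 0.07.
Setting f'(k) = n+δ gives 0.41·1.75·k^(0.41−1) = 0.07, hence k_gold = (0.41·1.75/0.07)^(1/0.59) ≈ 51.6525.
Output: y_gold = 1.75·k_gold^0.41 = 1.75·51.6525^0.41 ≈ 8.8187.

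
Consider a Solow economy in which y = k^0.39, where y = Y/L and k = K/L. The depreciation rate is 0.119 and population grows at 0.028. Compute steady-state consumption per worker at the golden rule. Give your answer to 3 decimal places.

The effective depreciation rate is n + δ = 0.028 + 0.119 = 0.147.
Golden rule sets MPK = n+δ: 0.39·k^(0.39−1) = 0.147, so k_gold = (0.39/0.147)^(1/0.61) ≈ 4.9507.
y_gold = 4.9507^0.39 ≈ 1.8660.
c_gold = y_gold − (n+δ)·k_gold = 1.8660 − 0.147·4.9507 ≈ 1.1383.

c_gold ≈ 1.138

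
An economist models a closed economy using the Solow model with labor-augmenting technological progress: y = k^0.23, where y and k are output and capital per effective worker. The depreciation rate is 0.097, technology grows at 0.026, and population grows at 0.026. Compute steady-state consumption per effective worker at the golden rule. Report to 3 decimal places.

c_gold ≈ 0.877

n + g + δ = 0.026 + 0.026 + 0.097 = 0.149.
Setting f'(k) = n+g+δ gives 0.23·k^(0.23−1) = 0.149, hence k_gold = (0.23/0.149)^(1/0.77) ≈ 1.7574.
y_gold = 1.7574^0.23 ≈ 1.1385.
c_gold = y_gold − (n+g+δ)·k_gold = 1.1385 − 0.149·1.7574 ≈ 0.8766.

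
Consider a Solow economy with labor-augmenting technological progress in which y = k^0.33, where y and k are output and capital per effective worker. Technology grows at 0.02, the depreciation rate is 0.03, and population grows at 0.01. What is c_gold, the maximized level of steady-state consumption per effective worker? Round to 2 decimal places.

c_gold ≈ 1.55

n + g + δ = 0.01 + 0.02 + 0.03 = 0.06.
At the golden rule the marginal product of capital equals n+g+δ: 0.33·k^(0.33−1) = 0.06. Solving, k_gold = (0.33/0.06)^(1/0.67) ≈ 12.7356.
y_gold = 12.7356^0.33 ≈ 2.3156.
c_gold = y_gold − (n+g+δ)·k_gold = 2.3156 − 0.06·12.7356 ≈ 1.5514.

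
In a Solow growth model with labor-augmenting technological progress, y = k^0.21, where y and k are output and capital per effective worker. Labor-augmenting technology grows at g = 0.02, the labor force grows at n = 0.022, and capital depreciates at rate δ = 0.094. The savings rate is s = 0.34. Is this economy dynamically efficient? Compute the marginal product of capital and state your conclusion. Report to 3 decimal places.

Break-even investment rate: n + g + δ = 0.022 + 0.02 + 0.094 = 0.136.
Steady-state k*: s·k^0.21 = 0.136·k gives k* = (0.34/0.136)^(1/0.79) ≈ 3.1895.
MPK = 0.21·3.1895^(-0.79) ≈ 0.0840.
MPK < n+g+δ = 0.136, so the economy is dynamically inefficient (over-saving).

dynamically inefficient; MPK ≈ 0.084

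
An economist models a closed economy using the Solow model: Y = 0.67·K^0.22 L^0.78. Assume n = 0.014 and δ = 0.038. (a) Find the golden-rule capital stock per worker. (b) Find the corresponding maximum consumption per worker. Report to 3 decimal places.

n + δ = 0.014 + 0.038 = 0.052.
Maximizing c = f(k) − (n+δ)·k gives f'(k) = n+δ, i.e. 0.22·0.67·k^(0.22−1) = 0.052, so k_gold = (0.22·0.67/0.052)^(1/0.78) ≈ 3.8030.
y_gold = 0.67·3.8030^0.22 ≈ 0.8989; c_gold = y_gold − 0.052·k_gold ≈ 0.7011.

(a) k_gold ≈ 3.803; (b) c_gold ≈ 0.701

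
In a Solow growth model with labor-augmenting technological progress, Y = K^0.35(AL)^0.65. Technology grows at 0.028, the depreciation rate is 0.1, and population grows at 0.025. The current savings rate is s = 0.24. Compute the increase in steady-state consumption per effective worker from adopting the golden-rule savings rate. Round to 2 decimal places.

Capital per effective worker breaks even when investment replaces (n + g + δ)·k; here n + g + δ = 0.153.
Current steady state (s = 0.24): k* = (0.24/0.153)^(1/0.65) ≈ 1.9989, y* = 1.9989^0.35 ≈ 1.2743, c* = (1−0.24)·1.2743 ≈ 0.9685.
Maximizing c = f(k) − (n+g+δ)·k gives f'(k) = n+g+δ, i.e. 0.35·k^(0.35−1) = 0.153, so k_gold = (0.35/0.153)^(1/0.65) ≈ 3.5718.
y_gold = 3.5718^0.35 ≈ 1.5614, c_gold = y_gold − 0.153·k_gold ≈ 1.0149.
Gain: Δc = 1.0149 − 0.9685 ≈ 0.0464.

Δc ≈ 0.05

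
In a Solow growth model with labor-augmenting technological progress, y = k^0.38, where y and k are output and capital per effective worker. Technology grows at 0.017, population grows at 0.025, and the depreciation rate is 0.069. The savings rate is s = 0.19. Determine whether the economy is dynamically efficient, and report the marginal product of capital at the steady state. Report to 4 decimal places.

The effective depreciation rate is n + g + δ = 0.025 + 0.017 + 0.069 = 0.111.
Steady-state k*: s·k^0.38 = 0.111·k gives k* = (0.19/0.111)^(1/0.62) ≈ 2.3796.
MPK = 0.38·2.3796^(-0.62) ≈ 0.2220.
MPK > n+g+δ = 0.111, so the economy is dynamically efficient (under-saving).

dynamically efficient; MPK ≈ 0.2220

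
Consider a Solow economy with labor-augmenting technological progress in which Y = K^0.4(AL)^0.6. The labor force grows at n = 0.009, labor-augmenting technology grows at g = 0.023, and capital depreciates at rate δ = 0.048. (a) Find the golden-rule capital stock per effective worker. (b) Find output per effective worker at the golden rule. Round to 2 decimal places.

(a) k_gold ≈ 14.62; (b) y_gold ≈ 2.92

Capital per effective worker breaks even when investment replaces (n + g + δ)·k; here n + g + δ = 0.08.
Maximizing c = f(k) − (n+g+δ)·k gives f'(k) = n+g+δ, i.e. 0.4·k^(0.4−1) = 0.08, so k_gold = (0.4/0.08)^(1/0.6) ≈ 14.6201.
y_gold = 14.6201^0.4 ≈ 2.9240.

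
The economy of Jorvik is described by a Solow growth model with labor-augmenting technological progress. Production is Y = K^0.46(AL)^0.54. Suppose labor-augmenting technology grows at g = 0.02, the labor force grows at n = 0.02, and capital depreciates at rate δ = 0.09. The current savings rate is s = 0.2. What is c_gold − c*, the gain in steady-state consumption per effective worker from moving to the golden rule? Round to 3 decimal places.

Δc ≈ 0.430

The effective depreciation rate is n + g + δ = 0.02 + 0.02 + 0.09 = 0.13.
Current steady state (s = 0.2): k* = (0.2/0.13)^(1/0.54) ≈ 2.2205, y* = 2.2205^0.46 ≈ 1.4433, c* = (1−0.2)·1.4433 ≈ 1.1547.
Setting f'(k) = n+g+δ gives 0.46·k^(0.46−1) = 0.13, hence k_gold = (0.46/0.13)^(1/0.54) ≈ 10.3830.
y_gold = 10.3830^0.46 ≈ 2.9343, c_gold = y_gold − 0.13·k_gold ≈ 1.5845.
Gain: Δc = 1.5845 − 1.1547 ≈ 0.4299.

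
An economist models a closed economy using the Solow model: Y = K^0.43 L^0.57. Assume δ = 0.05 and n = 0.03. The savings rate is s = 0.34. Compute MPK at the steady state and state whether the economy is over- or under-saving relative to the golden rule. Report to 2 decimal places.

Break-even investment rate: n + δ = 0.03 + 0.05 = 0.08.
Steady-state k*: s·k^0.43 = 0.08·k gives k* = (0.34/0.08)^(1/0.57) ≈ 12.6601.
MPK = 0.43·12.6601^(-0.57) ≈ 0.1012.
MPK > n+δ = 0.08, so the economy is dynamically efficient (under-saving).

under-saving; MPK ≈ 0.10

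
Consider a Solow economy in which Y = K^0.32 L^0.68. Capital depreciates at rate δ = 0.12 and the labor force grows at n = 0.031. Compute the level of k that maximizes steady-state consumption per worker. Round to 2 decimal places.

k_gold ≈ 3.02

Break-even investment rate: n + δ = 0.031 + 0.12 = 0.151.
Setting f'(k) = n+δ gives 0.32·k^(0.32−1) = 0.151, hence k_gold = (0.32/0.151)^(1/0.68) ≈ 3.0176.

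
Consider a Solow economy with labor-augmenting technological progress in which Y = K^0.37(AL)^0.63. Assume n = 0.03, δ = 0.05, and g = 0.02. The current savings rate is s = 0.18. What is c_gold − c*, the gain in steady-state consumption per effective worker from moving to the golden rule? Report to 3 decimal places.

Δc ≈ 0.200

n + g + δ = 0.03 + 0.02 + 0.05 = 0.1.
Current steady state (s = 0.18): k* = (0.18/0.1)^(1/0.63) ≈ 2.5421, y* = 2.5421^0.37 ≈ 1.4123, c* = (1−0.18)·1.4123 ≈ 1.1581.
Setting f'(k) = n+g+δ gives 0.37·k^(0.37−1) = 0.1, hence k_gold = (0.37/0.1)^(1/0.63) ≈ 7.9782.
y_gold = 7.9782^0.37 ≈ 2.1563, c_gold = y_gold − 0.1·k_gold ≈ 1.3585.
Gain: Δc = 1.3585 − 1.1581 ≈ 0.2004.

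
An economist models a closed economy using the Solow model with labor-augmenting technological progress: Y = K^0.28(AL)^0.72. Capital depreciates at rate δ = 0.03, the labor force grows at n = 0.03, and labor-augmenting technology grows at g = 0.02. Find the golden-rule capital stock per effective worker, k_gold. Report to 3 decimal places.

n + g + δ = 0.03 + 0.02 + 0.03 = 0.08.
At the golden rule the marginal product of capital equals n+g+δ: 0.28·k^(0.28−1) = 0.08. Solving, k_gold = (0.28/0.08)^(1/0.72) ≈ 5.6971.

k_gold ≈ 5.697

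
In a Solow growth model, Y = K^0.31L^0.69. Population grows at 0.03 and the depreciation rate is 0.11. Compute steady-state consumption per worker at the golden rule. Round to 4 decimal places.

Break-even investment rate: n + δ = 0.03 + 0.11 = 0.14.
Golden rule sets MPK = n+δ: 0.31·k^(0.31−1) = 0.14, so k_gold = (0.31/0.14)^(1/0.69) ≈ 3.1647.
y_gold = 3.1647^0.31 ≈ 1.4292.
c_gold = y_gold − (n+δ)·k_gold = 1.4292 − 0.14·3.1647 ≈ 0.9862.

c_gold ≈ 0.9862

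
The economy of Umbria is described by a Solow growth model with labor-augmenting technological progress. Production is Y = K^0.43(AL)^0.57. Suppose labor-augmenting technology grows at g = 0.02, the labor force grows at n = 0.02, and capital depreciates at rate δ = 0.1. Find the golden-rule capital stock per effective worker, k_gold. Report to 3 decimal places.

Capital per effective worker breaks even when investment replaces (n + g + δ)·k; here n + g + δ = 0.14.
At the golden rule the marginal product of capital equals n+g+δ: 0.43·k^(0.43−1) = 0.14. Solving, k_gold = (0.43/0.14)^(1/0.57) ≈ 7.1612.

k_gold ≈ 7.161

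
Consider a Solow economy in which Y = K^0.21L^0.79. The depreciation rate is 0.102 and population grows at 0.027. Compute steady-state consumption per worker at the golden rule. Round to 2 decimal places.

n + δ = 0.027 + 0.102 = 0.129.
Maximizing c = f(k) − (n+δ)·k gives f'(k) = n+δ, i.e. 0.21·k^(0.21−1) = 0.129, so k_gold = (0.21/0.129)^(1/0.79) ≈ 1.8530.
y_gold = 1.8530^0.21 ≈ 1.1383.
c_gold = y_gold − (n+δ)·k_gold = 1.1383 − 0.129·1.8530 ≈ 0.8993.

c_gold ≈ 0.90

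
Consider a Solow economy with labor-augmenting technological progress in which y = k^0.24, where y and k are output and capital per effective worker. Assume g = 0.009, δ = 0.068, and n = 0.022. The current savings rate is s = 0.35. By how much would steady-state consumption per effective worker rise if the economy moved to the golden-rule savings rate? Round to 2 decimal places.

Δc ≈ 0.04

n + g + δ = 0.022 + 0.009 + 0.068 = 0.099.
Current steady state (s = 0.35): k* = (0.35/0.099)^(1/0.76) ≈ 5.2677, y* = 5.2677^0.24 ≈ 1.4900, c* = (1−0.35)·1.4900 ≈ 0.9685.
Golden rule sets MPK = n+g+δ: 0.24·k^(0.24−1) = 0.099, so k_gold = (0.24/0.099)^(1/0.76) ≈ 3.2064.
y_gold = 3.2064^0.24 ≈ 1.3227, c_gold = y_gold − 0.099·k_gold ≈ 1.0052.
Gain: Δc = 1.0052 − 0.9685 ≈ 0.0367.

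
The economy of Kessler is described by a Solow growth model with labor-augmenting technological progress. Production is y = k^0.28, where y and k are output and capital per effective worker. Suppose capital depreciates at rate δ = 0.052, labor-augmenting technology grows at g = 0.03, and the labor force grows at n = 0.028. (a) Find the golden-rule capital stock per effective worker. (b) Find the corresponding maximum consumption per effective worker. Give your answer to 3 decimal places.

(a) k_gold ≈ 3.661; (b) c_gold ≈ 1.035

The effective depreciation rate is n + g + δ = 0.028 + 0.03 + 0.052 = 0.11.
Maximizing c = f(k) − (n+g+δ)·k gives f'(k) = n+g+δ, i.e. 0.28·k^(0.28−1) = 0.11, so k_gold = (0.28/0.11)^(1/0.72) ≈ 3.6607.
y_gold = 3.6607^0.28 ≈ 1.4381; c_gold = y_gold − 0.11·k_gold ≈ 1.0355.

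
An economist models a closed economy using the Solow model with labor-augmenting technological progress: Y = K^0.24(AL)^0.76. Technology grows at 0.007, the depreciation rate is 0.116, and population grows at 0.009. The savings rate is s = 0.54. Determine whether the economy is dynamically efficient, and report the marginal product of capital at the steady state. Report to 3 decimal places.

dynamically inefficient; MPK ≈ 0.059

The effective depreciation rate is n + g + δ = 0.009 + 0.007 + 0.116 = 0.132.
Steady-state k*: s·k^0.24 = 0.132·k gives k* = (0.54/0.132)^(1/0.76) ≈ 6.3830.
MPK = 0.24·6.3830^(-0.76) ≈ 0.0587.
MPK < n+g+δ = 0.132, so the economy is dynamically inefficient (over-saving).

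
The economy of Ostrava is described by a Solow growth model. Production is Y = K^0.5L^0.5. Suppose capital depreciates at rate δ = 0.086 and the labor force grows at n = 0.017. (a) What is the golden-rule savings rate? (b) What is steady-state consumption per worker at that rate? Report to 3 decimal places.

The effective depreciation rate is n + δ = 0.017 + 0.086 = 0.103.
For Cobb-Douglas, s_gold equals capital's share: s_gold = 0.5.
Maximizing c = f(k) − (n+δ)·k gives f'(k) = n+δ, i.e. 0.5·k^(0.5−1) = 0.103, so k_gold = (0.5/0.103)^(1/0.5) ≈ 23.5649.
y_gold = 23.5649^0.5 ≈ 4.8544; c_gold = (1−0.5)·y_gold ≈ 2.4272.

(a) s_gold = 0.500; (b) c_gold ≈ 2.427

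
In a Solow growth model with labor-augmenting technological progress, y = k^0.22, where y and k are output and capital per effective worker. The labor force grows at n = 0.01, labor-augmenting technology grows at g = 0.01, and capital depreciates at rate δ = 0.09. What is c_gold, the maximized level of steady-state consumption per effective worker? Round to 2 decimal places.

c_gold ≈ 0.95

Capital per effective worker breaks even when investment replaces (n + g + δ)·k; here n + g + δ = 0.11.
Setting f'(k) = n+g+δ gives 0.22·k^(0.22−1) = 0.11, hence k_gold = (0.22/0.11)^(1/0.78) ≈ 2.4318.
y_gold = 2.4318^0.22 ≈ 1.2159.
c_gold = y_gold − (n+g+δ)·k_gold = 1.2159 − 0.11·2.4318 ≈ 0.9484.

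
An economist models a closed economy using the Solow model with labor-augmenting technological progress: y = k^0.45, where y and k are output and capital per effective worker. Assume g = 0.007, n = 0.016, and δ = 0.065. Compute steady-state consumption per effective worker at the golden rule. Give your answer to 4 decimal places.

n + g + δ = 0.016 + 0.007 + 0.065 = 0.088.
Golden rule sets MPK = n+g+δ: 0.45·k^(0.45−1) = 0.088, so k_gold = (0.45/0.088)^(1/0.55) ≈ 19.4357.
y_gold = 19.4357^0.45 ≈ 3.8008.
c_gold = y_gold − (n+g+δ)·k_gold = 3.8008 − 0.088·19.4357 ≈ 2.0904.

c_gold ≈ 2.0904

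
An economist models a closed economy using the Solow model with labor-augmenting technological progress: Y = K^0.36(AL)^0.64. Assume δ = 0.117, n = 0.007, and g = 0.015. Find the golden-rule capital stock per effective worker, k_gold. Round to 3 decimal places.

k_gold ≈ 4.423

Break-even investment rate: n + g + δ = 0.007 + 0.015 + 0.117 = 0.139.
Golden rule sets MPK = n+g+δ: 0.36·k^(0.36−1) = 0.139, so k_gold = (0.36/0.139)^(1/0.64) ≈ 4.4235.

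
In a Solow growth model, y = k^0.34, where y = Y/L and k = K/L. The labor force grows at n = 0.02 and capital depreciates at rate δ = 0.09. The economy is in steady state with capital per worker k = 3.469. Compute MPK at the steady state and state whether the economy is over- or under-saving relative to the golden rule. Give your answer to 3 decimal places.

Break-even investment rate: n + δ = 0.02 + 0.09 = 0.11.
MPK = 0.34·k^(0.34−1) = 0.34·3.469^(-0.66) ≈ 0.1496.
MPK > 0.11, so the economy is dynamically efficient (under-saving).

under-saving; MPK ≈ 0.150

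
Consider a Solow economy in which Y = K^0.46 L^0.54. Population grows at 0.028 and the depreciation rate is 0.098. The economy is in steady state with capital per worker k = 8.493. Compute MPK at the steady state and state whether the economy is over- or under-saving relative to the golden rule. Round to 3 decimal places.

The effective depreciation rate is n + δ = 0.028 + 0.098 = 0.126.
MPK = 0.46·k^(0.46−1) = 0.46·8.493^(-0.54) ≈ 0.1449.
MPK > 0.126, so the economy is dynamically efficient (under-saving).

under-saving; MPK ≈ 0.145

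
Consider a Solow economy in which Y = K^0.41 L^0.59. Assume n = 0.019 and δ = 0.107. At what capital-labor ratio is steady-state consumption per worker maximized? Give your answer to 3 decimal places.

k_gold ≈ 7.387

Break-even investment rate: n + δ = 0.019 + 0.107 = 0.126.
Setting f'(k) = n+δ gives 0.41·k^(0.41−1) = 0.126, hence k_gold = (0.41/0.126)^(1/0.59) ≈ 7.3875.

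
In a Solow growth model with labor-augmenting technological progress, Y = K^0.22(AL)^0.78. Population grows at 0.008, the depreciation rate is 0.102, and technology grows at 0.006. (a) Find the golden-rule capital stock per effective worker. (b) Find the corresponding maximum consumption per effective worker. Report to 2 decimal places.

(a) k_gold ≈ 2.27; (b) c_gold ≈ 0.93

n + g + δ = 0.008 + 0.006 + 0.102 = 0.116.
Setting f'(k) = n+g+δ gives 0.22·k^(0.22−1) = 0.116, hence k_gold = (0.22/0.116)^(1/0.78) ≈ 2.2718.
y_gold = 2.2718^0.22 ≈ 1.1978; c_gold = y_gold − 0.116·k_gold ≈ 0.9343.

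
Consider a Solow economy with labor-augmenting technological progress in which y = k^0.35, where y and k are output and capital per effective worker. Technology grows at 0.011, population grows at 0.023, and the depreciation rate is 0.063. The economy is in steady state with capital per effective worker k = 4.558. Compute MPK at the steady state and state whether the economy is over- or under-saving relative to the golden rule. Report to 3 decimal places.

under-saving; MPK ≈ 0.131

n + g + δ = 0.023 + 0.011 + 0.063 = 0.097.
MPK = 0.35·k^(0.35−1) = 0.35·4.558^(-0.65) ≈ 0.1306.
MPK > 0.097, so the economy is dynamically efficient (under-saving).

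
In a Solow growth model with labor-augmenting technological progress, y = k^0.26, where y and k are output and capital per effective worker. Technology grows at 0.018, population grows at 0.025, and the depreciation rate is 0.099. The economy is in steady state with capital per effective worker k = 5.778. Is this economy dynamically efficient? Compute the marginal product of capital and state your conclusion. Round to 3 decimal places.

dynamically inefficient; MPK ≈ 0.071

The effective depreciation rate is n + g + δ = 0.025 + 0.018 + 0.099 = 0.142.
MPK = 0.26·k^(0.26−1) = 0.26·5.778^(-0.74) ≈ 0.0710.
MPK < 0.142, so the economy is dynamically inefficient (over-saving).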